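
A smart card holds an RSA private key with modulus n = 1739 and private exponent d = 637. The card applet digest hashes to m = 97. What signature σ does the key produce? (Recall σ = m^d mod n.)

m^2 ≡ 97^2 = 9409 ≡ 714
m^4 ≡ 714^2 = 509796 ≡ 269
m^8 ≡ 269^2 = 72361 ≡ 1062
m^16 ≡ 1062^2 = 1127844 ≡ 972
m^32 ≡ 972^2 = 944784 ≡ 507
m^64 ≡ 507^2 = 257049 ≡ 1416
m^128 ≡ 1416^2 = 2005056 ≡ 1728
m^256 ≡ 1728^2 = 2985984 ≡ 121
m^512 ≡ 121^2 = 14641 ≡ 729
637 = 512 + 64 + 32 + 16 + 8 + 4 + 1, so m^637 ≡ 729·1416·507·972·1062·269·97 ≡ 1207 (mod 1739)

1207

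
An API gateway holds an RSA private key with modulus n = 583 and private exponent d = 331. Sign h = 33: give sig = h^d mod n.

154

Squares mod 583: h^1≡33, h^2≡506, h^4≡99, h^8≡473, h^16≡440, h^32≡44, h^64≡187, h^128≡572, h^256≡121
331 = 256 + 64 + 8 + 2 + 1, so h^331 ≡ 121·187·473·506·33 ≡ 154 (mod 583)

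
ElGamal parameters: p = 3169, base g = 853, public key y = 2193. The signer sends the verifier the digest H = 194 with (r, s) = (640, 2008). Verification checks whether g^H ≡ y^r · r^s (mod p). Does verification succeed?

fails

Left side g^H mod p:
Squares mod 3169: 853^1≡853, 853^2≡1908, 853^4≡2452, 853^8≡711, 853^16≡1650, 853^32≡329, 853^64≡495, 853^128≡1012
194 = 128 + 64 + 2, so 853^194 ≡ 1012·495·1908 ≡ 937 (mod 3169)
Right side y^r · r^s mod p:
Squares mod 3169: 2193^1≡2193, 2193^2≡1876, 2193^4≡1786, 2193^8≡1782, 2193^16≡186, 2193^32≡2906, 2193^64≡2620, 2193^128≡346, 2193^256≡2463, 2193^512≡903
640 = 512 + 128, so 2193^640 ≡ 903·346 ≡ 1876 (mod 3169)
Squares mod 3169: 640^1≡640, 640^2≡799, 640^4≡1432, 640^8≡281, 640^16≡2905, 640^32≡3147, 640^64≡484, 640^128≡2919, 640^256≡2289, 640^512≡1164, 640^1024≡1733
2008 = 1024 + 512 + 256 + 128 + 64 + 16 + 8, so 640^2008 ≡ 1733·1164·2289·2919·484·2905·281 ≡ 2899 (mod 3169)
1876·2899 = 5438524 ≡ 520 (mod 3169)
937 ≠ 520, so verification fails.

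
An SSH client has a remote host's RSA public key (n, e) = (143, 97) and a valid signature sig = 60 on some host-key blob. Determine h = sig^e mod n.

sig^2 ≡ 60^2 = 3600 ≡ 25
sig^4 ≡ 25^2 = 625 ≡ 53
sig^8 ≡ 53^2 = 2809 ≡ 92
sig^16 ≡ 92^2 = 8464 ≡ 27
sig^32 ≡ 27^2 = 729 ≡ 14
sig^64 ≡ 14^2 = 196 ≡ 53
97 = 64 + 32 + 1, so sig^97 ≡ 53·14·60 ≡ 47 (mod 143)

47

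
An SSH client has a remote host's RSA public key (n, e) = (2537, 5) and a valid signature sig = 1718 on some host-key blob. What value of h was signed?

1172

sig^2 ≡ 1718^2 = 2951524 ≡ 993
sig^4 ≡ 993^2 = 986049 ≡ 1693
5 = 4 + 1, so sig^5 ≡ 1693·1718 ≡ 1172 (mod 2537)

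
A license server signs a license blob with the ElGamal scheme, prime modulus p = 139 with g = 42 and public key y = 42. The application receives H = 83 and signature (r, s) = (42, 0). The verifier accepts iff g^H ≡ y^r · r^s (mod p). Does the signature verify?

does not verify

Left side g^H mod p:
Squares mod 139: 42^1≡42, 42^2≡96, 42^4≡42, 42^8≡96, 42^16≡42, 42^32≡96, 42^64≡42
83 = 64 + 16 + 2 + 1, so 42^83 ≡ 42·42·96·42 ≡ 96 (mod 139)
Right side y^r · r^s mod p:
Squares mod 139: 42^1≡42, 42^2≡96, 42^4≡42, 42^8≡96, 42^16≡42, 42^32≡96
42 = 32 + 8 + 2, so 42^42 ≡ 96·96·96 ≡ 1 (mod 139)
42^0 mod 139 = 1
1·1 = 1 ≡ 1 (mod 139)
96 ≠ 1, so verification fails.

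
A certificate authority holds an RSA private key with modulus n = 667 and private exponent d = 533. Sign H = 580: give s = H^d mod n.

H^2 ≡ 580^2 = 336400 ≡ 232
H^4 ≡ 232^2 = 53824 ≡ 464
H^8 ≡ 464^2 = 215296 ≡ 522
H^16 ≡ 522^2 = 272484 ≡ 348
H^32 ≡ 348^2 = 121104 ≡ 377
H^64 ≡ 377^2 = 142129 ≡ 58
H^128 ≡ 58^2 = 3364 ≡ 29
H^256 ≡ 29^2 = 841 ≡ 174
H^512 ≡ 174^2 = 30276 ≡ 261
533 = 512 + 16 + 4 + 1, so H^533 ≡ 261·348·464·580 ≡ 319 (mod 667)

319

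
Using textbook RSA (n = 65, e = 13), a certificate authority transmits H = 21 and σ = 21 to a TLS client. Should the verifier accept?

σ^2 ≡ 21^2 = 441 ≡ 51
σ^4 ≡ 51^2 = 2601 ≡ 1
σ^8 ≡ 1^2 = 1
13 = 8 + 4 + 1, so σ^13 ≡ 1·1·21 ≡ 21 (mod 65)
σ^13 mod 65 = 21 matches H.

accept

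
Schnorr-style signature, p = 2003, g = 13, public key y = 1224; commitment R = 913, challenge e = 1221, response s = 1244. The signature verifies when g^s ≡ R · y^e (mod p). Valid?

no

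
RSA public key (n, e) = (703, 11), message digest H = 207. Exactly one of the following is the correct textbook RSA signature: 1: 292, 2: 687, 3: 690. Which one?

Candidate 1: Squares mod 703: 292^1≡292, 292^2≡201, 292^4≡330, 292^8≡638; 11 = 8 + 2 + 1, so 292^11 ≡ 638·201·292 ≡ 201 (mod 703)
Candidate 2: Squares mod 703: 687^1≡687, 687^2≡256, 687^4≡157, 687^8≡44; 11 = 8 + 2 + 1, so 687^11 ≡ 44·256·687 ≡ 447 (mod 703)
Candidate 3: Squares mod 703: 690^1≡690, 690^2≡169, 690^4≡441, 690^8≡453; 11 = 8 + 2 + 1, so 690^11 ≡ 453·169·690 ≡ 207 (mod 703)
  → matches H = 207

3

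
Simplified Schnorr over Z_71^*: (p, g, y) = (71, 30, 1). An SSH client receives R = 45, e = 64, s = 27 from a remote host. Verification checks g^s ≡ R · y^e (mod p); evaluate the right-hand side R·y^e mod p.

45

1^2 = 1
1^4 ≡ 1^2 = 1
1^8 ≡ 1^2 = 1
1^16 ≡ 1^2 = 1
1^32 ≡ 1^2 = 1
1^64 ≡ 1^2 = 1
R · y^e ≡ 45·1 = 45 ≡ 45 (mod 71)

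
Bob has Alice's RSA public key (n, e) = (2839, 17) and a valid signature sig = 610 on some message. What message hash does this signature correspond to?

1239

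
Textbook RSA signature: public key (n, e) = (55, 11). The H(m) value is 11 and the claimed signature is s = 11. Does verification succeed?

passes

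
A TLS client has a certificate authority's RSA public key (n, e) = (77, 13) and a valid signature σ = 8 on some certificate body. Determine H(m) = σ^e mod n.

50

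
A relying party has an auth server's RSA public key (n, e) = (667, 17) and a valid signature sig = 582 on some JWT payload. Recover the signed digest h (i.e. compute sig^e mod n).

456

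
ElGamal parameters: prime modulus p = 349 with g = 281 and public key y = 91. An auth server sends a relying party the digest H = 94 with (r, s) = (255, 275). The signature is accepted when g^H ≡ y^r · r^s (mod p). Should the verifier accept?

accept

Left side g^H mod p:
281^2 = 78961 ≡ 87
281^4 ≡ 87^2 = 7569 ≡ 240
281^8 ≡ 240^2 = 57600 ≡ 15
281^16 ≡ 15^2 = 225
281^32 ≡ 225^2 = 50625 ≡ 20
281^64 ≡ 20^2 = 400 ≡ 51
94 = 64 + 16 + 8 + 4 + 2, so 281^94 ≡ 51·225·15·240·87 ≡ 108 (mod 349)
Right side y^r · r^s mod p:
91^2 = 8281 ≡ 254
91^4 ≡ 254^2 = 64516 ≡ 300
91^8 ≡ 300^2 = 90000 ≡ 307
91^16 ≡ 307^2 = 94249 ≡ 19
91^32 ≡ 19^2 = 361 ≡ 12
91^64 ≡ 12^2 = 144
91^128 ≡ 144^2 = 20736 ≡ 145
255 = 128 + 64 + 32 + 16 + 8 + 4 + 2 + 1, so 91^255 ≡ 145·144·12·19·307·300·254·91 ≡ 139 (mod 349)
255^2 = 65025 ≡ 111
255^4 ≡ 111^2 = 12321 ≡ 106
255^8 ≡ 106^2 = 11236 ≡ 68
255^16 ≡ 68^2 = 4624 ≡ 87
255^32 ≡ 87^2 = 7569 ≡ 240
255^64 ≡ 240^2 = 57600 ≡ 15
255^128 ≡ 15^2 = 225
255^256 ≡ 225^2 = 50625 ≡ 20
275 = 256 + 16 + 2 + 1, so 255^275 ≡ 20·87·111·255 ≡ 169 (mod 349)
139·169 = 23491 ≡ 108 (mod 349)
108 ≡ 108 (mod 349), so the signature is genuine.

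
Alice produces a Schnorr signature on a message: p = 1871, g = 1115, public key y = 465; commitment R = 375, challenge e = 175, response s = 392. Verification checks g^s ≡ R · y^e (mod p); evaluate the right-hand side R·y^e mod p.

Squares mod 1871: 465^1≡465, 465^2≡1060, 465^4≡1000, 465^8≡886, 465^16≡1047, 465^32≡1674, 465^64≡1389, 465^128≡320
175 = 128 + 32 + 8 + 4 + 2 + 1, so 465^175 ≡ 320·1674·886·1000·1060·465 ≡ 1220 (mod 1871)
R · y^e ≡ 375·1220 = 457500 ≡ 976 (mod 1871)

976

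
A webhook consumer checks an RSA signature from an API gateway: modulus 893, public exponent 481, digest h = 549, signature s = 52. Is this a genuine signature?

s^481 mod 893 = 344
The recovered value 344 does not match the digest 549.

forged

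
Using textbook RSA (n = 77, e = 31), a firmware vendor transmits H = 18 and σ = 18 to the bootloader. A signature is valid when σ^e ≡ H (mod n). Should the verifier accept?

σ^2 ≡ 18^2 = 324 ≡ 16
σ^4 ≡ 16^2 = 256 ≡ 25
σ^8 ≡ 25^2 = 625 ≡ 9
σ^16 ≡ 9^2 = 81 ≡ 4
31 = 16 + 8 + 4 + 2 + 1, so σ^31 ≡ 4·9·25·16·18 ≡ 18 (mod 77)
Since 18 equals the digest 18, verification succeeds.

accept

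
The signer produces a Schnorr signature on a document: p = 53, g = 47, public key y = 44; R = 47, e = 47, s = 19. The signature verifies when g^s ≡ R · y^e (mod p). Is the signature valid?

valid

g^s mod p:
47^2 = 2209 ≡ 36
47^4 ≡ 36^2 = 1296 ≡ 24
47^8 ≡ 24^2 = 576 ≡ 46
47^16 ≡ 46^2 = 2116 ≡ 49
19 = 16 + 2 + 1, so 47^19 ≡ 49·36·47 ≡ 16 (mod 53)
R · y^e mod p:
44^2 = 1936 ≡ 28
44^4 ≡ 28^2 = 784 ≡ 42
44^8 ≡ 42^2 = 1764 ≡ 15
44^16 ≡ 15^2 = 225 ≡ 13
44^32 ≡ 13^2 = 169 ≡ 10
47 = 32 + 8 + 4 + 2 + 1, so 44^47 ≡ 10·15·42·28·44 ≡ 15 (mod 53)
47·15 = 705 ≡ 16 (mod 53)
16 ≡ 16 (mod 53); signature holds.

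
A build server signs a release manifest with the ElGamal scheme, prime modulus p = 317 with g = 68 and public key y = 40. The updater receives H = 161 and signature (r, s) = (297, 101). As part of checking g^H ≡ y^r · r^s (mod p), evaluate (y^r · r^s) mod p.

32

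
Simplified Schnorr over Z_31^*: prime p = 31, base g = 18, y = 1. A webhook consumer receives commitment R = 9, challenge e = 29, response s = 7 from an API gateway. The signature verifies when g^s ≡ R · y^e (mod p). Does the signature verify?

verifies

g^s mod p:
18^7 mod 31 = 9
R · y^e mod p:
1^29 mod 31 = 1
9·1 = 9 ≡ 9 (mod 31)
9 ≡ 9 (mod 31); signature holds.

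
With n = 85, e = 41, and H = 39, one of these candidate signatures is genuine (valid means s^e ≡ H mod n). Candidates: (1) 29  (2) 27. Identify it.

1

Candidate 1: Squares mod 85: 29^1≡29, 29^2≡76, 29^4≡81, 29^8≡16, 29^16≡1, 29^32≡1; 41 = 32 + 8 + 1, so 29^41 ≡ 1·16·29 ≡ 39 (mod 85)
  → matches H = 39
Candidate 2: Squares mod 85: 27^1≡27, 27^2≡49, 27^4≡21, 27^8≡16, 27^16≡1, 27^32≡1; 41 = 32 + 8 + 1, so 27^41 ≡ 1·16·27 ≡ 7 (mod 85)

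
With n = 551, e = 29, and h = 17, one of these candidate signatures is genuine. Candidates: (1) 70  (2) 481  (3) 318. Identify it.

2

Candidate 1: Squares mod 551: 70^1≡70, 70^2≡492, 70^4≡175, 70^8≡320, 70^16≡465; 29 = 16 + 8 + 4 + 1, so 70^29 ≡ 465·320·175·70 ≡ 534 (mod 551)
Candidate 2: Squares mod 551: 481^1≡481, 481^2≡492, 481^4≡175, 481^8≡320, 481^16≡465; 29 = 16 + 8 + 4 + 1, so 481^29 ≡ 465·320·175·481 ≡ 17 (mod 551)
  → matches h = 17
Candidate 3: Squares mod 551: 318^1≡318, 318^2≡291, 318^4≡378, 318^8≡175, 318^16≡320; 29 = 16 + 8 + 4 + 1, so 318^29 ≡ 320·175·378·318 ≡ 260 (mod 551)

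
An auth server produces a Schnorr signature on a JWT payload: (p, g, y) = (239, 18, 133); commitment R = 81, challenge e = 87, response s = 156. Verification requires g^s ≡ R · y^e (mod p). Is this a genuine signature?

genuine

g^s mod p:
Squares mod 239: 18^1≡18, 18^2≡85, 18^4≡55, 18^8≡157, 18^16≡32, 18^32≡68, 18^64≡83, 18^128≡197
156 = 128 + 16 + 8 + 4, so 18^156 ≡ 197·32·157·55 ≡ 161 (mod 239)
R · y^e mod p:
Squares mod 239: 133^1≡133, 133^2≡3, 133^4≡9, 133^8≡81, 133^16≡108, 133^32≡192, 133^64≡58
87 = 64 + 16 + 4 + 2 + 1, so 133^87 ≡ 58·108·9·3·133 ≡ 61 (mod 239)
81·61 = 4941 ≡ 161 (mod 239)
161 ≡ 161 (mod 239); signature holds.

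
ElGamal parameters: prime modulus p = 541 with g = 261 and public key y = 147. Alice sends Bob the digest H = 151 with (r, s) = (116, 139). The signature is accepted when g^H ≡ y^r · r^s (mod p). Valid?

Left side g^H mod p:
261^151 mod 541 = 410
Right side y^r · r^s mod p:
147^116 mod 541 = 34
116^139 mod 541 = 335
34·335 = 11390 ≡ 29 (mod 541)
410 ≠ 29, so verification fails.

no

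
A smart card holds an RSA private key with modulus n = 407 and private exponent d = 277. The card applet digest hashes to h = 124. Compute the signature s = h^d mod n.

42

h^2 ≡ 124^2 = 15376 ≡ 317
h^4 ≡ 317^2 = 100489 ≡ 367
h^8 ≡ 367^2 = 134689 ≡ 379
h^16 ≡ 379^2 = 143641 ≡ 377
h^32 ≡ 377^2 = 142129 ≡ 86
h^64 ≡ 86^2 = 7396 ≡ 70
h^128 ≡ 70^2 = 4900 ≡ 16
h^256 ≡ 16^2 = 256
277 = 256 + 16 + 4 + 1, so h^277 ≡ 256·377·367·124 ≡ 42 (mod 407)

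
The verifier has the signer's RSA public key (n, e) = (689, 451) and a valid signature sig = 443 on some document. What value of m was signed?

482

sig^2 ≡ 443^2 = 196249 ≡ 573
sig^4 ≡ 573^2 = 328329 ≡ 365
sig^8 ≡ 365^2 = 133225 ≡ 248
sig^16 ≡ 248^2 = 61504 ≡ 183
sig^32 ≡ 183^2 = 33489 ≡ 417
sig^64 ≡ 417^2 = 173889 ≡ 261
sig^128 ≡ 261^2 = 68121 ≡ 599
sig^256 ≡ 599^2 = 358801 ≡ 521
451 = 256 + 128 + 64 + 2 + 1, so sig^451 ≡ 521·599·261·573·443 ≡ 482 (mod 689)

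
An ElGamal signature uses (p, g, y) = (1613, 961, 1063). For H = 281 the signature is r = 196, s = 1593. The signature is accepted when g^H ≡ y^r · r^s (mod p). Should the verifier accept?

Left side g^H mod p:
Squares mod 1613: 961^1≡961, 961^2≡885, 961^4≡920, 961^8≡1188, 961^16≡1582, 961^32≡961, 961^64≡885, 961^128≡920, 961^256≡1188
281 = 256 + 16 + 8 + 1, so 961^281 ≡ 1188·1582·1188·961 ≡ 885 (mod 1613)
Right side y^r · r^s mod p:
Squares mod 1613: 1063^1≡1063, 1063^2≡869, 1063^4≡277, 1063^8≡918, 1063^16≡738, 1063^32≡1063, 1063^64≡869, 1063^128≡277
196 = 128 + 64 + 4, so 1063^196 ≡ 277·869·277 ≡ 920 (mod 1613)
Squares mod 1613: 196^1≡196, 196^2≡1317, 196^4≡514, 196^8≡1277, 196^16≡1599, 196^32≡196, 196^64≡1317, 196^128≡514, 196^256≡1277, 196^512≡1599, 196^1024≡196
1593 = 1024 + 512 + 32 + 16 + 8 + 1, so 196^1593 ≡ 196·1599·196·1599·1277·196 ≡ 1500 (mod 1613)
920·1500 = 1380000 ≡ 885 (mod 1613)
885 ≡ 885 (mod 1613), so the signature is genuine.

accept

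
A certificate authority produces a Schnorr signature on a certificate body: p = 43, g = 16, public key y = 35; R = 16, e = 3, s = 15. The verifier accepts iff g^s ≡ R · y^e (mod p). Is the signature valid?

g^s mod p:
16^15 mod 43 = 16
R · y^e mod p:
35^3 mod 43 = 4
16·4 = 64 ≡ 21 (mod 43)
16 ≠ 21; the check fails.

invalid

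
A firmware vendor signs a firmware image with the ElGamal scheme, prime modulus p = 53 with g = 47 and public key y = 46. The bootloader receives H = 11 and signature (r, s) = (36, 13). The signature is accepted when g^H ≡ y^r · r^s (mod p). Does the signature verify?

does not verify

Left side g^H mod p:
47^11 mod 53 = 28
Right side y^r · r^s mod p:
46^36 mod 53 = 36
36^13 mod 53 = 1
36·1 = 36 ≡ 36 (mod 53)
28 ≠ 36, so verification fails.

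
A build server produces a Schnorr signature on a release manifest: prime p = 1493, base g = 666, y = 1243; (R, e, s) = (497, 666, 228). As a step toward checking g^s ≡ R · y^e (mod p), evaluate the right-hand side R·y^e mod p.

461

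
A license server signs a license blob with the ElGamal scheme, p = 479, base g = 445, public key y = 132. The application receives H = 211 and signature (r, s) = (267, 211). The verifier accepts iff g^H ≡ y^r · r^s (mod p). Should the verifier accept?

Left side g^H mod p:
445^211 mod 479 = 176
Right side y^r · r^s mod p:
132^267 mod 479 = 442
267^211 mod 479 = 105
442·105 = 46410 ≡ 426 (mod 479)
176 ≠ 426, so verification fails.

reject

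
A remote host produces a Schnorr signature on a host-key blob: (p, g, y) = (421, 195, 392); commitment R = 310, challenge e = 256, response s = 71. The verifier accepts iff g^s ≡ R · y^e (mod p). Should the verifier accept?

accept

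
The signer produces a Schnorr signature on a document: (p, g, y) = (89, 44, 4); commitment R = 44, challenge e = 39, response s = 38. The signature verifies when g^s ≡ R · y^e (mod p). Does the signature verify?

g^s mod p:
44^2 = 1936 ≡ 67
44^4 ≡ 67^2 = 4489 ≡ 39
44^8 ≡ 39^2 = 1521 ≡ 8
44^16 ≡ 8^2 = 64
44^32 ≡ 64^2 = 4096 ≡ 2
38 = 32 + 4 + 2, so 44^38 ≡ 2·39·67 ≡ 64 (mod 89)
R · y^e mod p:
4^2 = 16
4^4 ≡ 16^2 = 256 ≡ 78
4^8 ≡ 78^2 = 6084 ≡ 32
4^16 ≡ 32^2 = 1024 ≡ 45
4^32 ≡ 45^2 = 2025 ≡ 67
39 = 32 + 4 + 2 + 1, so 4^39 ≡ 67·78·16·4 ≡ 2 (mod 89)
44·2 = 88 ≡ 88 (mod 89)
64 ≠ 88; the check fails.

does not verify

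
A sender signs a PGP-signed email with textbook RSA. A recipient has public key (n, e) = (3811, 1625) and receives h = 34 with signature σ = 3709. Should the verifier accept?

reject

Squares mod 3811: σ^1≡3709, σ^2≡2782, σ^4≡3194, σ^8≡3400, σ^16≡1237, σ^32≡1958, σ^64≡3709, σ^128≡2782, σ^256≡3194, σ^512≡3400, σ^1024≡1237
1625 = 1024 + 512 + 64 + 16 + 8 + 1, so σ^1625 ≡ 1237·3400·3709·1237·3400·3709 ≡ 1958 (mod 3811)
σ^1625 mod 3811 = 1958, but h = 34.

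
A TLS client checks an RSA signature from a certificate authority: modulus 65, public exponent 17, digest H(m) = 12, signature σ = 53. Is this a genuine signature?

σ^2 ≡ 53^2 = 2809 ≡ 14
σ^4 ≡ 14^2 = 196 ≡ 1
σ^8 ≡ 1^2 = 1
σ^16 ≡ 1^2 = 1
17 = 16 + 1, so σ^17 ≡ 1·53 ≡ 53 (mod 65)
The recovered value 53 does not match the digest 12.

forged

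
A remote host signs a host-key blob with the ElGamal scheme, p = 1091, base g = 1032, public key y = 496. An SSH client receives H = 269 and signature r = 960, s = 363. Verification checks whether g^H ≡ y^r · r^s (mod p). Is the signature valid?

valid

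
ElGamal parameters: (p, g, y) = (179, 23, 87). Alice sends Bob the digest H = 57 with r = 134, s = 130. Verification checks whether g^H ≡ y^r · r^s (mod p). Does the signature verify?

Left side g^H mod p:
Squares mod 179: 23^1≡23, 23^2≡171, 23^4≡64, 23^8≡158, 23^16≡83, 23^32≡87
57 = 32 + 16 + 8 + 1, so 23^57 ≡ 87·83·158·23 ≡ 72 (mod 179)
Right side y^r · r^s mod p:
Squares mod 179: 87^1≡87, 87^2≡51, 87^4≡95, 87^8≡75, 87^16≡76, 87^32≡48, 87^64≡156, 87^128≡171
134 = 128 + 4 + 2, so 87^134 ≡ 171·95·51 ≡ 83 (mod 179)
Squares mod 179: 134^1≡134, 134^2≡56, 134^4≡93, 134^8≡57, 134^16≡27, 134^32≡13, 134^64≡169, 134^128≡100
130 = 128 + 2, so 134^130 ≡ 100·56 ≡ 51 (mod 179)
83·51 = 4233 ≡ 116 (mod 179)
72 ≠ 116, so verification fails.

does not verify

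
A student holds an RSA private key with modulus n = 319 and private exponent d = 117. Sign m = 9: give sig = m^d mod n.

m^2 ≡ 9^2 = 81
m^4 ≡ 81^2 = 6561 ≡ 181
m^8 ≡ 181^2 = 32761 ≡ 223
m^16 ≡ 223^2 = 49729 ≡ 284
m^32 ≡ 284^2 = 80656 ≡ 268
m^64 ≡ 268^2 = 71824 ≡ 49
117 = 64 + 32 + 16 + 4 + 1, so m^117 ≡ 49·268·284·181·9 ≡ 92 (mod 319)

92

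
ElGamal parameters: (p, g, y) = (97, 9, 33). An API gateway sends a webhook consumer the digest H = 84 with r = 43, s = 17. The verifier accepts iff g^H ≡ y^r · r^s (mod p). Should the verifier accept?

reject

Left side g^H mod p:
9^2 = 81
9^4 ≡ 81^2 = 6561 ≡ 62
9^8 ≡ 62^2 = 3844 ≡ 61
9^16 ≡ 61^2 = 3721 ≡ 35
9^32 ≡ 35^2 = 1225 ≡ 61
9^64 ≡ 61^2 = 3721 ≡ 35
84 = 64 + 16 + 4, so 9^84 ≡ 35·35·62 ≡ 96 (mod 97)
Right side y^r · r^s mod p:
33^2 = 1089 ≡ 22
33^4 ≡ 22^2 = 484 ≡ 96
33^8 ≡ 96^2 = 9216 ≡ 1
33^16 ≡ 1^2 = 1
33^32 ≡ 1^2 = 1
43 = 32 + 8 + 2 + 1, so 33^43 ≡ 1·1·22·33 ≡ 47 (mod 97)
43^2 = 1849 ≡ 6
43^4 ≡ 6^2 = 36
43^8 ≡ 36^2 = 1296 ≡ 35
43^16 ≡ 35^2 = 1225 ≡ 61
17 = 16 + 1, so 43^17 ≡ 61·43 ≡ 4 (mod 97)
47·4 = 188 ≡ 91 (mod 97)
96 ≠ 91, so verification fails.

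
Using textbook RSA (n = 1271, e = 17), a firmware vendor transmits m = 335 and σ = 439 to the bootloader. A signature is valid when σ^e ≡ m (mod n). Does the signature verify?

verifies

σ^2 ≡ 439^2 = 192721 ≡ 800
σ^4 ≡ 800^2 = 640000 ≡ 687
σ^8 ≡ 687^2 = 471969 ≡ 428
σ^16 ≡ 428^2 = 183184 ≡ 160
17 = 16 + 1, so σ^17 ≡ 160·439 ≡ 335 (mod 1271)
σ^17 mod 1271 = 335 matches m.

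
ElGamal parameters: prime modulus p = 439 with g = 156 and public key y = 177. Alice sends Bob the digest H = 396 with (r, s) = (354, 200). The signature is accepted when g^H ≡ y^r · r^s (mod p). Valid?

no

Left side g^H mod p:
Squares mod 439: 156^1≡156, 156^2≡191, 156^4≡44, 156^8≡180, 156^16≡353, 156^32≡372, 156^64≡99, 156^128≡143, 156^256≡255
396 = 256 + 128 + 8 + 4, so 156^396 ≡ 255·143·180·44 ≡ 65 (mod 439)
Right side y^r · r^s mod p:
Squares mod 439: 177^1≡177, 177^2≡160, 177^4≡138, 177^8≡167, 177^16≡232, 177^32≡266, 177^64≡77, 177^128≡222, 177^256≡116
354 = 256 + 64 + 32 + 2, so 177^354 ≡ 116·77·266·160 ≡ 16 (mod 439)
Squares mod 439: 354^1≡354, 354^2≡201, 354^4≡13, 354^8≡169, 354^16≡26, 354^32≡237, 354^64≡416, 354^128≡90
200 = 128 + 64 + 8, so 354^200 ≡ 90·416·169 ≡ 53 (mod 439)
16·53 = 848 ≡ 409 (mod 439)
65 ≠ 409, so verification fails.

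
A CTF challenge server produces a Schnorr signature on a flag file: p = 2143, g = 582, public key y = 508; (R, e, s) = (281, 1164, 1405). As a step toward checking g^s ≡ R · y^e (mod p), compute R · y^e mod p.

1489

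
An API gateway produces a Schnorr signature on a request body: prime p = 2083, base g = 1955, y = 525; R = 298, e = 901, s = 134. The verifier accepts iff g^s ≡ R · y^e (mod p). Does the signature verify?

does not verify

g^s mod p:
1955^2 = 3822025 ≡ 1803
1955^4 ≡ 1803^2 = 3250809 ≡ 1329
1955^8 ≡ 1329^2 = 1766241 ≡ 1940
1955^16 ≡ 1940^2 = 3763600 ≡ 1702
1955^32 ≡ 1702^2 = 2896804 ≡ 1434
1955^64 ≡ 1434^2 = 2056356 ≡ 435
1955^128 ≡ 435^2 = 189225 ≡ 1755
134 = 128 + 4 + 2, so 1955^134 ≡ 1755·1329·1803 ≡ 1975 (mod 2083)
R · y^e mod p:
525^2 = 275625 ≡ 669
525^4 ≡ 669^2 = 447561 ≡ 1799
525^8 ≡ 1799^2 = 3236401 ≡ 1502
525^16 ≡ 1502^2 = 2256004 ≡ 115
525^32 ≡ 115^2 = 13225 ≡ 727
525^64 ≡ 727^2 = 528529 ≡ 1530
525^128 ≡ 1530^2 = 2340900 ≡ 1691
525^256 ≡ 1691^2 = 2859481 ≡ 1605
525^512 ≡ 1605^2 = 2576025 ≡ 1437
901 = 512 + 256 + 128 + 4 + 1, so 525^901 ≡ 1437·1605·1691·1799·525 ≡ 653 (mod 2083)
298·653 = 194594 ≡ 875 (mod 2083)
1975 ≠ 875; the check fails.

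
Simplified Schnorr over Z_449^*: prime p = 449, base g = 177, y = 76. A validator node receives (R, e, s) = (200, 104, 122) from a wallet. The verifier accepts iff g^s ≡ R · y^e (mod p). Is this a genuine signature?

g^s mod p:
Squares mod 449: 177^1≡177, 177^2≡348, 177^4≡323, 177^8≡161, 177^16≡328, 177^32≡273, 177^64≡444
122 = 64 + 32 + 16 + 8 + 2, so 177^122 ≡ 444·273·328·161·348 ≡ 213 (mod 449)
R · y^e mod p:
Squares mod 449: 76^1≡76, 76^2≡388, 76^4≡129, 76^8≡28, 76^16≡335, 76^32≡424, 76^64≡176
104 = 64 + 32 + 8, so 76^104 ≡ 176·424·28 ≡ 275 (mod 449)
200·275 = 55000 ≡ 222 (mod 449)
213 ≠ 222; the check fails.

forged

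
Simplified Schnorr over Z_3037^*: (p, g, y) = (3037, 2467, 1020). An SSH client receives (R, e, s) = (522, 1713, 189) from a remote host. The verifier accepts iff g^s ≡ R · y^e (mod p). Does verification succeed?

passes

g^s mod p:
2467^2 = 6086089 ≡ 2978
2467^4 ≡ 2978^2 = 8868484 ≡ 444
2467^8 ≡ 444^2 = 197136 ≡ 2768
2467^16 ≡ 2768^2 = 7661824 ≡ 2510
2467^32 ≡ 2510^2 = 6300100 ≡ 1362
2467^64 ≡ 1362^2 = 1855044 ≡ 2474
2467^128 ≡ 2474^2 = 6120676 ≡ 1121
189 = 128 + 32 + 16 + 8 + 4 + 1, so 2467^189 ≡ 1121·1362·2510·2768·444·2467 ≡ 2917 (mod 3037)
R · y^e mod p:
1020^2 = 1040400 ≡ 1746
1020^4 ≡ 1746^2 = 3048516 ≡ 2405
1020^8 ≡ 2405^2 = 5784025 ≡ 1577
1020^16 ≡ 1577^2 = 2486929 ≡ 2663
1020^32 ≡ 2663^2 = 7091569 ≡ 174
1020^64 ≡ 174^2 = 30276 ≡ 2943
1020^128 ≡ 2943^2 = 8661249 ≡ 2762
1020^256 ≡ 2762^2 = 7628644 ≡ 2737
1020^512 ≡ 2737^2 = 7491169 ≡ 1927
1020^1024 ≡ 1927^2 = 3713329 ≡ 2115
1713 = 1024 + 512 + 128 + 32 + 16 + 1, so 1020^1713 ≡ 2115·1927·2762·174·2663·1020 ≡ 1431 (mod 3037)
522·1431 = 746982 ≡ 2917 (mod 3037)
2917 ≡ 2917 (mod 3037); signature holds.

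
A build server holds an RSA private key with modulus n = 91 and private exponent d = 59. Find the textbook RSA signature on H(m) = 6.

76

(H(m))^59 mod 91 = 76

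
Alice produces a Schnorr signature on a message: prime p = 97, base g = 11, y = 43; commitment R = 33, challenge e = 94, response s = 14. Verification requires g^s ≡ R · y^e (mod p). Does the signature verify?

verifies

g^s mod p:
11^14 mod 97 = 54
R · y^e mod p:
43^94 mod 97 = 81
33·81 = 2673 ≡ 54 (mod 97)
54 ≡ 54 (mod 97); signature holds.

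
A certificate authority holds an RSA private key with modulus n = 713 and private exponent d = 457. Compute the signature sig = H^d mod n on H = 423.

H^2 ≡ 423^2 = 178929 ≡ 679
H^4 ≡ 679^2 = 461041 ≡ 443
H^8 ≡ 443^2 = 196249 ≡ 174
H^16 ≡ 174^2 = 30276 ≡ 330
H^32 ≡ 330^2 = 108900 ≡ 524
H^64 ≡ 524^2 = 274576 ≡ 71
H^128 ≡ 71^2 = 5041 ≡ 50
H^256 ≡ 50^2 = 2500 ≡ 361
457 = 256 + 128 + 64 + 8 + 1, so H^457 ≡ 361·50·71·174·423 ≡ 49 (mod 713)

49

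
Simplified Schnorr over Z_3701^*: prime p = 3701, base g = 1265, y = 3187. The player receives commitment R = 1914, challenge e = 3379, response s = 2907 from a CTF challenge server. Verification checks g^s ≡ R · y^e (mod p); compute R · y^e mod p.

241

3187^2 = 10156969 ≡ 1425
3187^4 ≡ 1425^2 = 2030625 ≡ 2477
3187^8 ≡ 2477^2 = 6135529 ≡ 2972
3187^16 ≡ 2972^2 = 8832784 ≡ 2198
3187^32 ≡ 2198^2 = 4831204 ≡ 1399
3187^64 ≡ 1399^2 = 1957201 ≡ 3073
3187^128 ≡ 3073^2 = 9443329 ≡ 2078
3187^256 ≡ 2078^2 = 4318084 ≡ 2718
3187^512 ≡ 2718^2 = 7387524 ≡ 328
3187^1024 ≡ 328^2 = 107584 ≡ 255
3187^2048 ≡ 255^2 = 65025 ≡ 2108
3379 = 2048 + 1024 + 256 + 32 + 16 + 2 + 1, so 3187^3379 ≡ 2108·255·2718·1399·2198·1425·3187 ≡ 2102 (mod 3701)
R · y^e ≡ 1914·2102 = 4023228 ≡ 241 (mod 3701)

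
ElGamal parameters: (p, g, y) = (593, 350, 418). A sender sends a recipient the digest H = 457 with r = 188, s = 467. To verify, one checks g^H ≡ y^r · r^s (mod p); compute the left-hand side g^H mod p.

Squares mod 593: 350^1≡350, 350^2≡342, 350^4≡143, 350^8≡287, 350^16≡535, 350^32≡399, 350^64≡277, 350^128≡232, 350^256≡454
457 = 256 + 128 + 64 + 8 + 1, so 350^457 ≡ 454·232·277·287·350 ≡ 348 (mod 593)

348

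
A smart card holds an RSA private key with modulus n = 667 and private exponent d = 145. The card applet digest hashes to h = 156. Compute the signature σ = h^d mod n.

Squares mod 667: h^1≡156, h^2≡324, h^4≡257, h^8≡16, h^16≡256, h^32≡170, h^64≡219, h^128≡604
145 = 128 + 16 + 1, so h^145 ≡ 604·256·156 ≡ 623 (mod 667)

623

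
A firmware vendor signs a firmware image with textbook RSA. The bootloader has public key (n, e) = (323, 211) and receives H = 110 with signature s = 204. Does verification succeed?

Squares mod 323: s^1≡204, s^2≡272, s^4≡17, s^8≡289, s^16≡187, s^32≡85, s^64≡119, s^128≡272
211 = 128 + 64 + 16 + 2 + 1, so s^211 ≡ 272·119·187·272·204 ≡ 306 (mod 323)
The recovered value 306 does not match the digest 110.

fails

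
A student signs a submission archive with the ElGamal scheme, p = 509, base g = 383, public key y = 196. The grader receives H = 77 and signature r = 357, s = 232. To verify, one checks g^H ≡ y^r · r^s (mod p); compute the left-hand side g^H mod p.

356

383^77 mod 509 = 356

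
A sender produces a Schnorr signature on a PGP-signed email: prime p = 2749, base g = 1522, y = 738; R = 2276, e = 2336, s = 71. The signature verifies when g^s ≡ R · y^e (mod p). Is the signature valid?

g^s mod p:
1522^2 = 2316484 ≡ 1826
1522^4 ≡ 1826^2 = 3334276 ≡ 2488
1522^8 ≡ 2488^2 = 6190144 ≡ 2145
1522^16 ≡ 2145^2 = 4601025 ≡ 1948
1522^32 ≡ 1948^2 = 3794704 ≡ 1084
1522^64 ≡ 1084^2 = 1175056 ≡ 1233
71 = 64 + 4 + 2 + 1, so 1522^71 ≡ 1233·2488·1826·1522 ≡ 1064 (mod 2749)
R · y^e mod p:
738^2 = 544644 ≡ 342
738^4 ≡ 342^2 = 116964 ≡ 1506
738^8 ≡ 1506^2 = 2268036 ≡ 111
738^16 ≡ 111^2 = 12321 ≡ 1325
738^32 ≡ 1325^2 = 1755625 ≡ 1763
738^64 ≡ 1763^2 = 3108169 ≡ 1799
738^128 ≡ 1799^2 = 3236401 ≡ 828
738^256 ≡ 828^2 = 685584 ≡ 1083
738^512 ≡ 1083^2 = 1172889 ≡ 1815
738^1024 ≡ 1815^2 = 3294225 ≡ 923
738^2048 ≡ 923^2 = 851929 ≡ 2488
2336 = 2048 + 256 + 32, so 738^2336 ≡ 2488·1083·1763 ≡ 1102 (mod 2749)
2276·1102 = 2508152 ≡ 1064 (mod 2749)
1064 ≡ 1064 (mod 2749); signature holds.

valid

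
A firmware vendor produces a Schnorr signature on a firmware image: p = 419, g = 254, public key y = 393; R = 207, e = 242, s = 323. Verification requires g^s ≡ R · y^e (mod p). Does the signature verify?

g^s mod p:
254^323 mod 419 = 13
R · y^e mod p:
393^242 mod 419 = 330
207·330 = 68310 ≡ 13 (mod 419)
13 ≡ 13 (mod 419); signature holds.

verifies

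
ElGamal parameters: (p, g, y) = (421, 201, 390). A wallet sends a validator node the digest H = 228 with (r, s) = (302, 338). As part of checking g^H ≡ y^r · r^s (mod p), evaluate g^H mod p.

201^2 = 40401 ≡ 406
201^4 ≡ 406^2 = 164836 ≡ 225
201^8 ≡ 225^2 = 50625 ≡ 105
201^16 ≡ 105^2 = 11025 ≡ 79
201^32 ≡ 79^2 = 6241 ≡ 347
201^64 ≡ 347^2 = 120409 ≡ 3
201^128 ≡ 3^2 = 9
228 = 128 + 64 + 32 + 4, so 201^228 ≡ 9·3·347·225 ≡ 78 (mod 421)

78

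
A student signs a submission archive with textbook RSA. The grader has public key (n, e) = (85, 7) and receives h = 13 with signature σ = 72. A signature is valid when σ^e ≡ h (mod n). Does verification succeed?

passes

σ^2 ≡ 72^2 = 5184 ≡ 84
σ^4 ≡ 84^2 = 7056 ≡ 1
7 = 4 + 2 + 1, so σ^7 ≡ 1·84·72 ≡ 13 (mod 85)
Since 13 equals the digest 13, verification succeeds.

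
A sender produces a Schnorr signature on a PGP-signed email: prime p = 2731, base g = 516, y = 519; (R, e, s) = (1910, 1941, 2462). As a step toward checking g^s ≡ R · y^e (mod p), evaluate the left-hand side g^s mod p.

Squares mod 2731: 516^1≡516, 516^2≡1349, 516^4≡955, 516^8≡2602, 516^16≡255, 516^32≡2212, 516^64≡1723, 516^128≡132, 516^256≡1038, 516^512≡1430, 516^1024≡2112, 516^2048≡821
2462 = 2048 + 256 + 128 + 16 + 8 + 4 + 2, so 516^2462 ≡ 821·1038·132·255·2602·955·1349 ≡ 1531 (mod 2731)

1531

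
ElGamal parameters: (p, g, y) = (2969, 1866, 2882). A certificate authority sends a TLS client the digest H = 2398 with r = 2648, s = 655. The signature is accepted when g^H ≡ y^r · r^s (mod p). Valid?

Left side g^H mod p:
1866^2 = 3481956 ≡ 2288
1866^4 ≡ 2288^2 = 5234944 ≡ 597
1866^8 ≡ 597^2 = 356409 ≡ 129
1866^16 ≡ 129^2 = 16641 ≡ 1796
1866^32 ≡ 1796^2 = 3225616 ≡ 1282
1866^64 ≡ 1282^2 = 1643524 ≡ 1667
1866^128 ≡ 1667^2 = 2778889 ≡ 2874
1866^256 ≡ 2874^2 = 8259876 ≡ 118
1866^512 ≡ 118^2 = 13924 ≡ 2048
1866^1024 ≡ 2048^2 = 4194304 ≡ 2076
1866^2048 ≡ 2076^2 = 4309776 ≡ 1757
2398 = 2048 + 256 + 64 + 16 + 8 + 4 + 2, so 1866^2398 ≡ 1757·118·1667·1796·129·597·2288 ≡ 835 (mod 2969)
Right side y^r · r^s mod p:
2882^2 = 8305924 ≡ 1631
2882^4 ≡ 1631^2 = 2660161 ≡ 2906
2882^8 ≡ 2906^2 = 8444836 ≡ 1000
2882^16 ≡ 1000^2 = 1000000 ≡ 2416
2882^32 ≡ 2416^2 = 5837056 ≡ 2
2882^64 ≡ 2^2 = 4
2882^128 ≡ 4^2 = 16
2882^256 ≡ 16^2 = 256
2882^512 ≡ 256^2 = 65536 ≡ 218
2882^1024 ≡ 218^2 = 47524 ≡ 20
2882^2048 ≡ 20^2 = 400
2648 = 2048 + 512 + 64 + 16 + 8, so 2882^2648 ≡ 400·218·4·2416·1000 ≡ 2479 (mod 2969)
2648^2 = 7011904 ≡ 2095
2648^4 ≡ 2095^2 = 4389025 ≡ 843
2648^8 ≡ 843^2 = 710649 ≡ 1058
2648^16 ≡ 1058^2 = 1119364 ≡ 51
2648^32 ≡ 51^2 = 2601
2648^64 ≡ 2601^2 = 6765201 ≡ 1819
2648^128 ≡ 1819^2 = 3308761 ≡ 1295
2648^256 ≡ 1295^2 = 1677025 ≡ 2509
2648^512 ≡ 2509^2 = 6295081 ≡ 801
655 = 512 + 128 + 8 + 4 + 2 + 1, so 2648^655 ≡ 801·1295·1058·843·2095·2648 ≡ 2903 (mod 2969)
2479·2903 = 7196537 ≡ 2650 (mod 2969)
835 ≠ 2650, so verification fails.

no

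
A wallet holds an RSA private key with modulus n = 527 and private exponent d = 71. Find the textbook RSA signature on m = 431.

Squares mod 527: m^1≡431, m^2≡257, m^4≡174, m^8≡237, m^16≡307, m^32≡443, m^64≡205
71 = 64 + 4 + 2 + 1, so m^71 ≡ 205·174·257·431 ≡ 235 (mod 527)

235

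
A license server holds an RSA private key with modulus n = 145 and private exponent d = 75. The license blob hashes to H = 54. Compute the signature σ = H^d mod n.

Squares mod 145: H^1≡54, H^2≡16, H^4≡111, H^8≡141, H^16≡16, H^32≡111, H^64≡141
75 = 64 + 8 + 2 + 1, so H^75 ≡ 141·141·16·54 ≡ 49 (mod 145)

49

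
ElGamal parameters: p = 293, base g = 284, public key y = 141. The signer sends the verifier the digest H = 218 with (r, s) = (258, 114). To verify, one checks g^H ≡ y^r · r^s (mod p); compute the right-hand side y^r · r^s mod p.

65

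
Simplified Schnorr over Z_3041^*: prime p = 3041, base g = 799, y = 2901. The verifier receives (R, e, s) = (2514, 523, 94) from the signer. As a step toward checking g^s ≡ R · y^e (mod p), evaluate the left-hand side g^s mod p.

1112

799^94 mod 3041 = 1112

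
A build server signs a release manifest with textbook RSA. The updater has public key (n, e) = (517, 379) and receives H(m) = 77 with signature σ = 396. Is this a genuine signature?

σ^2 ≡ 396^2 = 156816 ≡ 165
σ^4 ≡ 165^2 = 27225 ≡ 341
σ^8 ≡ 341^2 = 116281 ≡ 473
σ^16 ≡ 473^2 = 223729 ≡ 385
σ^32 ≡ 385^2 = 148225 ≡ 363
σ^64 ≡ 363^2 = 131769 ≡ 451
σ^128 ≡ 451^2 = 203401 ≡ 220
σ^256 ≡ 220^2 = 48400 ≡ 319
379 = 256 + 64 + 32 + 16 + 8 + 2 + 1, so σ^379 ≡ 319·451·363·385·473·165·396 ≡ 77 (mod 517)
σ^379 mod 517 = 77 matches H(m).

genuine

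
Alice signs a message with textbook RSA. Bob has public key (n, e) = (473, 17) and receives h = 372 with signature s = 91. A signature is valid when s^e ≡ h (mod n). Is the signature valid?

s^2 ≡ 91^2 = 8281 ≡ 240
s^4 ≡ 240^2 = 57600 ≡ 367
s^8 ≡ 367^2 = 134689 ≡ 357
s^16 ≡ 357^2 = 127449 ≡ 212
17 = 16 + 1, so s^17 ≡ 212·91 ≡ 372 (mod 473)
372 = h, so the signature checks out.

valid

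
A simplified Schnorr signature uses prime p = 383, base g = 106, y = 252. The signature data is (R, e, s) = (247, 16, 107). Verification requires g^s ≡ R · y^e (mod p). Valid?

g^s mod p:
Squares mod 383: 106^1≡106, 106^2≡129, 106^4≡172, 106^8≡93, 106^16≡223, 106^32≡322, 106^64≡274
107 = 64 + 32 + 8 + 2 + 1, so 106^107 ≡ 274·322·93·129·106 ≡ 367 (mod 383)
R · y^e mod p:
Squares mod 383: 252^1≡252, 252^2≡309, 252^4≡114, 252^8≡357, 252^16≡293
252^16 ≡ 293 (mod 383)
247·293 = 72371 ≡ 367 (mod 383)
367 ≡ 367 (mod 383); signature holds.

yes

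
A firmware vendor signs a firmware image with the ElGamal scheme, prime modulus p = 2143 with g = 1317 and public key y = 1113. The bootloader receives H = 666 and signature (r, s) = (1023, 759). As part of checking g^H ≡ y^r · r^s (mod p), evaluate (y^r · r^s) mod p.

1113^2 = 1238769 ≡ 115
1113^4 ≡ 115^2 = 13225 ≡ 367
1113^8 ≡ 367^2 = 134689 ≡ 1823
1113^16 ≡ 1823^2 = 3323329 ≡ 1679
1113^32 ≡ 1679^2 = 2819041 ≡ 996
1113^64 ≡ 996^2 = 992016 ≡ 1950
1113^128 ≡ 1950^2 = 3802500 ≡ 818
1113^256 ≡ 818^2 = 669124 ≡ 508
1113^512 ≡ 508^2 = 258064 ≡ 904
1023 = 512 + 256 + 128 + 64 + 32 + 16 + 8 + 4 + 2 + 1, so 1113^1023 ≡ 904·508·818·1950·996·1679·1823·367·115·1113 ≡ 1541 (mod 2143)
1023^2 = 1046529 ≡ 745
1023^4 ≡ 745^2 = 555025 ≡ 2131
1023^8 ≡ 2131^2 = 4541161 ≡ 144
1023^16 ≡ 144^2 = 20736 ≡ 1449
1023^32 ≡ 1449^2 = 2099601 ≡ 1604
1023^64 ≡ 1604^2 = 2572816 ≡ 1216
1023^128 ≡ 1216^2 = 1478656 ≡ 2129
1023^256 ≡ 2129^2 = 4532641 ≡ 196
1023^512 ≡ 196^2 = 38416 ≡ 1985
759 = 512 + 128 + 64 + 32 + 16 + 4 + 2 + 1, so 1023^759 ≡ 1985·2129·1216·1604·1449·2131·745·1023 ≡ 245 (mod 2143)
y^r · r^s ≡ 1541·245 = 377545 ≡ 377 (mod 2143)

377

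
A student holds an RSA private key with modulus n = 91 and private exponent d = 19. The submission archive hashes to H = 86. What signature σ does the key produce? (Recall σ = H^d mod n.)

H^2 ≡ 86^2 = 7396 ≡ 25
H^4 ≡ 25^2 = 625 ≡ 79
H^8 ≡ 79^2 = 6241 ≡ 53
H^16 ≡ 53^2 = 2809 ≡ 79
19 = 16 + 2 + 1, so H^19 ≡ 79·25·86 ≡ 44 (mod 91)

44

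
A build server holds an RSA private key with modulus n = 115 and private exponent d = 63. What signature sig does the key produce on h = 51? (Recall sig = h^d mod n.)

76

h^2 ≡ 51^2 = 2601 ≡ 71
h^4 ≡ 71^2 = 5041 ≡ 96
h^8 ≡ 96^2 = 9216 ≡ 16
h^16 ≡ 16^2 = 256 ≡ 26
h^32 ≡ 26^2 = 676 ≡ 101
63 = 32 + 16 + 8 + 4 + 2 + 1, so h^63 ≡ 101·26·16·96·71·51 ≡ 76 (mod 115)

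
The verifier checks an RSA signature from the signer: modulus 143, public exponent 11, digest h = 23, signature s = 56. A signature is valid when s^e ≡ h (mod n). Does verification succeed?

passes

Squares mod 143: s^1≡56, s^2≡133, s^4≡100, s^8≡133
11 = 8 + 2 + 1, so s^11 ≡ 133·133·56 ≡ 23 (mod 143)
s^11 mod 143 = 23 matches h.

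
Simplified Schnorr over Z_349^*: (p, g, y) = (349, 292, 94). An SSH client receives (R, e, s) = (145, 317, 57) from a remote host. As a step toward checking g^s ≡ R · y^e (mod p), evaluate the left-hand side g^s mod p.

304

292^2 = 85264 ≡ 108
292^4 ≡ 108^2 = 11664 ≡ 147
292^8 ≡ 147^2 = 21609 ≡ 320
292^16 ≡ 320^2 = 102400 ≡ 143
292^32 ≡ 143^2 = 20449 ≡ 207
57 = 32 + 16 + 8 + 1, so 292^57 ≡ 207·143·320·292 ≡ 304 (mod 349)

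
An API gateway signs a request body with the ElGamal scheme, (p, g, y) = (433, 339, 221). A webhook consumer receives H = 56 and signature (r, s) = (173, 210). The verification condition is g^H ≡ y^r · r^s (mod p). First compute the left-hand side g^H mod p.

Squares mod 433: 339^1≡339, 339^2≡176, 339^4≡233, 339^8≡164, 339^16≡50, 339^32≡335
56 = 32 + 16 + 8, so 339^56 ≡ 335·50·164 ≡ 48 (mod 433)

48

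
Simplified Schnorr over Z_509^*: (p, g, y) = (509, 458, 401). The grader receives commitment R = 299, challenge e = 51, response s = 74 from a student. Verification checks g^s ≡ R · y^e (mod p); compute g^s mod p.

26

Squares mod 509: 458^1≡458, 458^2≡56, 458^4≡82, 458^8≡107, 458^16≡251, 458^32≡394, 458^64≡500
74 = 64 + 8 + 2, so 458^74 ≡ 500·107·56 ≡ 26 (mod 509)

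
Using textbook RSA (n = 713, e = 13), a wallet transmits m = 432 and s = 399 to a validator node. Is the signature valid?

valid

s^2 ≡ 399^2 = 159201 ≡ 202
s^4 ≡ 202^2 = 40804 ≡ 163
s^8 ≡ 163^2 = 26569 ≡ 188
13 = 8 + 4 + 1, so s^13 ≡ 188·163·399 ≡ 432 (mod 713)
Since 432 equals the digest 432, verification succeeds.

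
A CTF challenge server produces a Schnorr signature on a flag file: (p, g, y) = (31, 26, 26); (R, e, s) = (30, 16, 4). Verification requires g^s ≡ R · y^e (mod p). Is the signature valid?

g^s mod p:
26^2 = 676 ≡ 25
26^4 ≡ 25^2 = 625 ≡ 5
R · y^e mod p:
26^2 = 676 ≡ 25
26^4 ≡ 25^2 = 625 ≡ 5
26^8 ≡ 5^2 = 25
26^16 ≡ 25^2 = 625 ≡ 5
30·5 = 150 ≡ 26 (mod 31)
5 ≠ 26; the check fails.

invalid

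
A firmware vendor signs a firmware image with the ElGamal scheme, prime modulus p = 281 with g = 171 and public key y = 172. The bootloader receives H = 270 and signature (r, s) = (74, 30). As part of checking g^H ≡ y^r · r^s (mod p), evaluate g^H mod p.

39

Squares mod 281: 171^1≡171, 171^2≡17, 171^4≡8, 171^8≡64, 171^16≡162, 171^32≡111, 171^64≡238, 171^128≡163, 171^256≡155
270 = 256 + 8 + 4 + 2, so 171^270 ≡ 155·64·8·17 ≡ 39 (mod 281)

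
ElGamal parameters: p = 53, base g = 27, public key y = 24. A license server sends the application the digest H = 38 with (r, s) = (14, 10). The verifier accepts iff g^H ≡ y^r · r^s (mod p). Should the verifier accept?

accept

Left side g^H mod p:
27^2 = 729 ≡ 40
27^4 ≡ 40^2 = 1600 ≡ 10
27^8 ≡ 10^2 = 100 ≡ 47
27^16 ≡ 47^2 = 2209 ≡ 36
27^32 ≡ 36^2 = 1296 ≡ 24
38 = 32 + 4 + 2, so 27^38 ≡ 24·10·40 ≡ 7 (mod 53)
Right side y^r · r^s mod p:
24^2 = 576 ≡ 46
24^4 ≡ 46^2 = 2116 ≡ 49
24^8 ≡ 49^2 = 2401 ≡ 16
14 = 8 + 4 + 2, so 24^14 ≡ 16·49·46 ≡ 24 (mod 53)
14^2 = 196 ≡ 37
14^4 ≡ 37^2 = 1369 ≡ 44
14^8 ≡ 44^2 = 1936 ≡ 28
10 = 8 + 2, so 14^10 ≡ 28·37 ≡ 29 (mod 53)
24·29 = 696 ≡ 7 (mod 53)
7 ≡ 7 (mod 53), so the signature is genuine.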